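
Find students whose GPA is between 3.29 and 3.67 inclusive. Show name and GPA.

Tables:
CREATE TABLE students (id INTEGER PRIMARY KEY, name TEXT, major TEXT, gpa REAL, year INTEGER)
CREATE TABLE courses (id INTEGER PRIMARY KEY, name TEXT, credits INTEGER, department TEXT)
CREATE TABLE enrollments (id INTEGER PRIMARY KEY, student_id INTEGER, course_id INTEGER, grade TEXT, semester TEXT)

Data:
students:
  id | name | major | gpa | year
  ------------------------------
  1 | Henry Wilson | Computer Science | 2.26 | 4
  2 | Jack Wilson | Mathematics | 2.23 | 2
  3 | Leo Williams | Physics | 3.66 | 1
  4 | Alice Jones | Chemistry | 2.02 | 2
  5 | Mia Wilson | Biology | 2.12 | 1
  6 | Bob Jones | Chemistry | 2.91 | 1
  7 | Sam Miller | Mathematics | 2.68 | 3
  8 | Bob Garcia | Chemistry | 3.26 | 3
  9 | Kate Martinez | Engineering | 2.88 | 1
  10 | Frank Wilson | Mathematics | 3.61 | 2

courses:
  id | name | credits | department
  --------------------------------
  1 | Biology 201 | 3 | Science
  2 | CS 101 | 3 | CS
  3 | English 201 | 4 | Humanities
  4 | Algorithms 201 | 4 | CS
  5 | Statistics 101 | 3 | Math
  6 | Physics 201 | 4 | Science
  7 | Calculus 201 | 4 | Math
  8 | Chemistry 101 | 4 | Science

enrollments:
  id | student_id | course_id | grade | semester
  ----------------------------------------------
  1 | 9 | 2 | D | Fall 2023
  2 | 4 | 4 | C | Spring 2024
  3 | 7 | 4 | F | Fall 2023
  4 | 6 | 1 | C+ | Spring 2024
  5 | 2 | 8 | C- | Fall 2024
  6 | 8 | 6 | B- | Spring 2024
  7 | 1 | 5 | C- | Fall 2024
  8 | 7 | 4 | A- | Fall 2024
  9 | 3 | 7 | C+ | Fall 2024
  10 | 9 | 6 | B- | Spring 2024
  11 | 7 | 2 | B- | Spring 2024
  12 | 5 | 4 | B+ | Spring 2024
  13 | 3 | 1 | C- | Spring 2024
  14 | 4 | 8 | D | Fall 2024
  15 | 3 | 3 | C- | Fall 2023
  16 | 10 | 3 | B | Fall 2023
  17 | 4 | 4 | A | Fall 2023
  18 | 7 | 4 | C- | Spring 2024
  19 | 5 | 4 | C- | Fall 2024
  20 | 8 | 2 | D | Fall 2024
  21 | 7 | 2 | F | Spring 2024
SELECT name, gpa FROM students WHERE gpa BETWEEN 3.29 AND 3.67

Execution result:
name | gpa
Leo Williams | 3.66
Frank Wilson | 3.61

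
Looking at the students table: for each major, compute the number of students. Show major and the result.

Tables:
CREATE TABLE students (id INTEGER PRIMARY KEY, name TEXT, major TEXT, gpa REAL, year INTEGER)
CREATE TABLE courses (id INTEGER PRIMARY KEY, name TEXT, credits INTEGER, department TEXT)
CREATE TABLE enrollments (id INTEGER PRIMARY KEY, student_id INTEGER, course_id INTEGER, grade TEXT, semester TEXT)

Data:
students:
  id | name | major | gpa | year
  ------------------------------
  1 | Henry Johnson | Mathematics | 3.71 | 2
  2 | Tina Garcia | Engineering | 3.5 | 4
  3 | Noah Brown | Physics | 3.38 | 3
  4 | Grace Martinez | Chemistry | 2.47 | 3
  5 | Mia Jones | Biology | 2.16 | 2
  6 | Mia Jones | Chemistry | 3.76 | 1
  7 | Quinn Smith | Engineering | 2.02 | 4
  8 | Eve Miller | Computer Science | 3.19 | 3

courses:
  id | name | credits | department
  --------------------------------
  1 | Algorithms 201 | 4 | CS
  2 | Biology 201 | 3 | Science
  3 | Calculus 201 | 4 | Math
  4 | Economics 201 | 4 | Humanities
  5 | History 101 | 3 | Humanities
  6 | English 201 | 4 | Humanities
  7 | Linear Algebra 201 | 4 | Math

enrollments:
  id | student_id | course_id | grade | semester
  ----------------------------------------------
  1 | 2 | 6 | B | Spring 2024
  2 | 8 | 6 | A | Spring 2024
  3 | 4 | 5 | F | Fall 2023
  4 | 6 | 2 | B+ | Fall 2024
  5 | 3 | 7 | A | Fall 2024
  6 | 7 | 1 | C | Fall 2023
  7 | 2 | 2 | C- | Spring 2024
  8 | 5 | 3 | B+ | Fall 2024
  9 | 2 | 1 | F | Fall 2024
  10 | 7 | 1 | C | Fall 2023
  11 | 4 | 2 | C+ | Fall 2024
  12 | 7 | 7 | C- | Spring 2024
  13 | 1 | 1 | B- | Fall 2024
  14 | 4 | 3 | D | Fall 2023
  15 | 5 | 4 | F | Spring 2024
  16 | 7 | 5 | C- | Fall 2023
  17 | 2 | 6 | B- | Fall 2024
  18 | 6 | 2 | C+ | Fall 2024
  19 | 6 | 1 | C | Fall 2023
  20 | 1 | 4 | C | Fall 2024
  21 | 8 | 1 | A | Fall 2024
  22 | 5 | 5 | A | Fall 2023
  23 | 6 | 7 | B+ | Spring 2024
SELECT major, COUNT(*) AS n FROM students GROUP BY major

Execution result:
major | n
Biology | 1
Chemistry | 2
Computer Science | 1
Engineering | 2
Mathematics | 1
Physics | 1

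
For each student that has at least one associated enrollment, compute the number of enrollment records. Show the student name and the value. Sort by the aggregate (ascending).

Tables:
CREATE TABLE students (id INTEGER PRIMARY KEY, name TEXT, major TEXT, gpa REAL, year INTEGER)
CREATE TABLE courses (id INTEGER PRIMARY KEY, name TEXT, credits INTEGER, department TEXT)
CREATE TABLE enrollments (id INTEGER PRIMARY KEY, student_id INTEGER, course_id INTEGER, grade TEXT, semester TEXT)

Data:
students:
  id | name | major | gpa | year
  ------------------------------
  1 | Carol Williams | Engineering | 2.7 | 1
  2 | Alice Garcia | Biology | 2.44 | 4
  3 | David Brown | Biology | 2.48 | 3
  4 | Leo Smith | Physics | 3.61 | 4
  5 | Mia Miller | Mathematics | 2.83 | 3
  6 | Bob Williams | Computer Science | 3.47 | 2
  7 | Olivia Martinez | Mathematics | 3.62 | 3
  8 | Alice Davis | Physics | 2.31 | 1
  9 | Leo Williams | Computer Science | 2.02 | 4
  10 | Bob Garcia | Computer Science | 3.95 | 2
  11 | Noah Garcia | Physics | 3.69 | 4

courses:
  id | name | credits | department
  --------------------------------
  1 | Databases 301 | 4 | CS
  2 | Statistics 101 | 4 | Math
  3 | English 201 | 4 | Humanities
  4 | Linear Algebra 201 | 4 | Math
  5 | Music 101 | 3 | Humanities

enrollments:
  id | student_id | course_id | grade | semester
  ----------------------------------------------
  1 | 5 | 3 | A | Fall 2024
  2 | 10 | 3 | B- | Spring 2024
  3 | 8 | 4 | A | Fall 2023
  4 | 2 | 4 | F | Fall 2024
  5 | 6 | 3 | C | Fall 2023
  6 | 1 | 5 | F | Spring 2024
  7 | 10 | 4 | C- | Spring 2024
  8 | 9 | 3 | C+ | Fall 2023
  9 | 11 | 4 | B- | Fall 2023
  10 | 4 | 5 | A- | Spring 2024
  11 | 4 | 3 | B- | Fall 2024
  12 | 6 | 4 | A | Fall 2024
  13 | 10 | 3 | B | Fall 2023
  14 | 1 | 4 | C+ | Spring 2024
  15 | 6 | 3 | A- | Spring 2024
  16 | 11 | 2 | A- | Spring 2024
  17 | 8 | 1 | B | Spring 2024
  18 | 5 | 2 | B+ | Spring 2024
SELECT p.name, COUNT(*) AS n FROM enrollments c JOIN students p ON c.student_id = p.id GROUP BY p.id, p.name ORDER BY n ASC

Execution result:
name | n
Alice Garcia | 1
Leo Williams | 1
Carol Williams | 2
Leo Smith | 2
Mia Miller | 2
Alice Davis | 2
Noah Garcia | 2
Bob Williams | 3
Bob Garcia | 3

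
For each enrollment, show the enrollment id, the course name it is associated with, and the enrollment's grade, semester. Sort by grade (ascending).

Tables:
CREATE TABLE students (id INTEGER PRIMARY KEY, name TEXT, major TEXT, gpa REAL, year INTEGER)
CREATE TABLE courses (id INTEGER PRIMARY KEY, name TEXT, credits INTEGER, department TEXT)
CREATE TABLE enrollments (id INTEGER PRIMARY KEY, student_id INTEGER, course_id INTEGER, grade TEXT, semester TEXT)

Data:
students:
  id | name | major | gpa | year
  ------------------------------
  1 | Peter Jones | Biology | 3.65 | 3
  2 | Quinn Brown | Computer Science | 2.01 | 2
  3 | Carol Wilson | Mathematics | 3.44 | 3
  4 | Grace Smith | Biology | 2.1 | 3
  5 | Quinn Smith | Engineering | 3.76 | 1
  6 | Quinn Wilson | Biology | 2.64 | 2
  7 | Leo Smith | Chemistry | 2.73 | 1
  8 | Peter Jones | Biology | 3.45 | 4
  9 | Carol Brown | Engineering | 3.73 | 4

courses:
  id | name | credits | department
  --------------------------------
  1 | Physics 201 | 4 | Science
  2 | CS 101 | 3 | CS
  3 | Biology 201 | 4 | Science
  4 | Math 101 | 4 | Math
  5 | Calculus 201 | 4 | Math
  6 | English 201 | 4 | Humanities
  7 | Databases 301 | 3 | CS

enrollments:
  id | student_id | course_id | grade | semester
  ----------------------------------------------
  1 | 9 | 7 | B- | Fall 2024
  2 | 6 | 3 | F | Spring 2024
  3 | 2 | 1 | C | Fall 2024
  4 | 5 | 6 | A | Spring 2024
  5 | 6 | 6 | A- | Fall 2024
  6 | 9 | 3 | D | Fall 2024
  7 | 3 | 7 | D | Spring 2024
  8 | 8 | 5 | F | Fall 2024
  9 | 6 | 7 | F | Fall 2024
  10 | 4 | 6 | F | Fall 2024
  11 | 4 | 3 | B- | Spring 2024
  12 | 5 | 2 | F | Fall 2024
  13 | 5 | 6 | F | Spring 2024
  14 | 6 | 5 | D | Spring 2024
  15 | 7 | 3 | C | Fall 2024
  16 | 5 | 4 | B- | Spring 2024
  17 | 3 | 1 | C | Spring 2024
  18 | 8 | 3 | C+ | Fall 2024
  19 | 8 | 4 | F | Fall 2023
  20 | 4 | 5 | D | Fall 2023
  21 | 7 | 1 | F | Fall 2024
SELECT c.id, p.name AS course, c.grade, c.semester FROM enrollments c JOIN courses p ON c.course_id = p.id ORDER BY c.grade ASC

Execution result:
id | course | grade | semester
4 | English 201 | A | Spring 2024
5 | English 201 | A- | Fall 2024
1 | Databases 301 | B- | Fall 2024
11 | Biology 201 | B- | Spring 2024
16 | Math 101 | B- | Spring 2024
3 | Physics 201 | C | Fall 2024
15 | Biology 201 | C | Fall 2024
17 | Physics 201 | C | Spring 2024
18 | Biology 201 | C+ | Fall 2024
6 | Biology 201 | D | Fall 2024
7 | Databases 301 | D | Spring 2024
14 | Calculus 201 | D | Spring 2024
20 | Calculus 201 | D | Fall 2023
2 | Biology 201 | F | Spring 2024
8 | Calculus 201 | F | Fall 2024
9 | Databases 301 | F | Fall 2024
10 | English 201 | F | Fall 2024
12 | CS 101 | F | Fall 2024
13 | English 201 | F | Spring 2024
19 | Math 101 | F | Fall 2023
21 | Physics 201 | F | Fall 2024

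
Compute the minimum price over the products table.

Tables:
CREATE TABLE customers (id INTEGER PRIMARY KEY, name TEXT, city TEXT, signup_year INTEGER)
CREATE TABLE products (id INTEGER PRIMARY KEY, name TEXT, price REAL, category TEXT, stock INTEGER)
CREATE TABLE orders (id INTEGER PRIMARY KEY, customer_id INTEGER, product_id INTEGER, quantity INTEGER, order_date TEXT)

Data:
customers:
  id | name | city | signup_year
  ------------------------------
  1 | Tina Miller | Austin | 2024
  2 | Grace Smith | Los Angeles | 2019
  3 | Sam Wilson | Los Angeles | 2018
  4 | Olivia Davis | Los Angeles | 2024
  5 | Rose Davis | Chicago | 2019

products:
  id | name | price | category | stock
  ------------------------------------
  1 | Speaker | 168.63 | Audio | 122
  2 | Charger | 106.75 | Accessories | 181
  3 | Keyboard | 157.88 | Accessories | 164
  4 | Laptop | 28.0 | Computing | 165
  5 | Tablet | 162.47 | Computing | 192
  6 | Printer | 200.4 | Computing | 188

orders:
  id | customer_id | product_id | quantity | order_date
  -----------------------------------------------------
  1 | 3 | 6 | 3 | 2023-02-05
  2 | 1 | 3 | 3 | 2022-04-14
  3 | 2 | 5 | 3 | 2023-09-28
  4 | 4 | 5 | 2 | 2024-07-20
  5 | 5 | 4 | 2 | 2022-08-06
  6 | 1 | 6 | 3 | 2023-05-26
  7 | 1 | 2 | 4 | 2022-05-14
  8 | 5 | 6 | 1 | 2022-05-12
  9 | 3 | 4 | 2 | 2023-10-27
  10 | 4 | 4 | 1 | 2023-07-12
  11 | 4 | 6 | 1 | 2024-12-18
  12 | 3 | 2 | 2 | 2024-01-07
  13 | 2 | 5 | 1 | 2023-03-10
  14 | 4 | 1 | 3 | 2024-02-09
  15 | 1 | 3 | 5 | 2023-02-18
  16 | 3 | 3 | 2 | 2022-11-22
SELECT MIN(price) FROM products

Execution result:
28.00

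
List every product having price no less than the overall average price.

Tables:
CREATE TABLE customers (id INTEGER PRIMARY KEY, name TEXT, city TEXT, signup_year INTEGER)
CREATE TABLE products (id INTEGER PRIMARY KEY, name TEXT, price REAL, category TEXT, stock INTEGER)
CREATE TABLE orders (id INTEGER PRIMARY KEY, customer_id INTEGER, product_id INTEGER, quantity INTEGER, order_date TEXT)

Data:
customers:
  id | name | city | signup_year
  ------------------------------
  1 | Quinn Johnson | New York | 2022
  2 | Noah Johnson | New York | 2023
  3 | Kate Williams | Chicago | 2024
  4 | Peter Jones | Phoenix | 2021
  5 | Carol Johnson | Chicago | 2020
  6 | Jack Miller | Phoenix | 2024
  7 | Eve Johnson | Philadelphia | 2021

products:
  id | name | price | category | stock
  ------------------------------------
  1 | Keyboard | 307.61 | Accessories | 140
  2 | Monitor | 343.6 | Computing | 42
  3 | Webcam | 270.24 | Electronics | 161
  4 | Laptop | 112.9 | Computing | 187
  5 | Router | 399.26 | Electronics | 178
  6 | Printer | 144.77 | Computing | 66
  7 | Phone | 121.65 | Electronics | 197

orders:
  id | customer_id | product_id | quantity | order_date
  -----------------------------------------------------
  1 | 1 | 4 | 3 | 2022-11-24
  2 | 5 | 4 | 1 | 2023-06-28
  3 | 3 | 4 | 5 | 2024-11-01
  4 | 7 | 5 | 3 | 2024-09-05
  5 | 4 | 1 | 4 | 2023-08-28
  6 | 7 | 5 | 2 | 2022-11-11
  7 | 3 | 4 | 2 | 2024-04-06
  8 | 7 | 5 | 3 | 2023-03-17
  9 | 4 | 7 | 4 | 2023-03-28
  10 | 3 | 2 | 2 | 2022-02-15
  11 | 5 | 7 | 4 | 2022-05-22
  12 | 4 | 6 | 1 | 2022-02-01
SELECT name, price FROM products WHERE price >= (SELECT AVG(price) FROM products)

Execution result:
name | price
Keyboard | 307.61
Monitor | 343.60
Webcam | 270.24
Router | 399.26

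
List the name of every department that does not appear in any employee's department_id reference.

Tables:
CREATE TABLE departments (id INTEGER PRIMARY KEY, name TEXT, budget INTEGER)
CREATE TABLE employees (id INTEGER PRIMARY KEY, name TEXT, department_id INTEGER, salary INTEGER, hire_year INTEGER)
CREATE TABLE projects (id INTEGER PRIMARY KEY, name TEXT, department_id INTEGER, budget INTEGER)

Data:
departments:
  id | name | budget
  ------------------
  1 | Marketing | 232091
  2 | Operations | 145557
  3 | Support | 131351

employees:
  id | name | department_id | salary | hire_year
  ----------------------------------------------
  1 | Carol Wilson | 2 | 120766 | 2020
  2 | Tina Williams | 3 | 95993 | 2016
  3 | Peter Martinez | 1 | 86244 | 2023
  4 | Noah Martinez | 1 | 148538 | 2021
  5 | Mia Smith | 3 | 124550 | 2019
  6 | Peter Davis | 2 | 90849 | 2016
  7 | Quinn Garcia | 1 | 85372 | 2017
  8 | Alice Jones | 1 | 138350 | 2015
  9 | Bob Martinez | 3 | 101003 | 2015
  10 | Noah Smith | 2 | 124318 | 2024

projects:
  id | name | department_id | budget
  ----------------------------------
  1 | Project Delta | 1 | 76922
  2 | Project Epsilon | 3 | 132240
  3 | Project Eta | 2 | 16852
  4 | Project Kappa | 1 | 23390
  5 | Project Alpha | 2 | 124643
SELECT p.name FROM departments p LEFT JOIN employees c ON c.department_id = p.id WHERE c.id IS NULL

Execution result:
(no rows)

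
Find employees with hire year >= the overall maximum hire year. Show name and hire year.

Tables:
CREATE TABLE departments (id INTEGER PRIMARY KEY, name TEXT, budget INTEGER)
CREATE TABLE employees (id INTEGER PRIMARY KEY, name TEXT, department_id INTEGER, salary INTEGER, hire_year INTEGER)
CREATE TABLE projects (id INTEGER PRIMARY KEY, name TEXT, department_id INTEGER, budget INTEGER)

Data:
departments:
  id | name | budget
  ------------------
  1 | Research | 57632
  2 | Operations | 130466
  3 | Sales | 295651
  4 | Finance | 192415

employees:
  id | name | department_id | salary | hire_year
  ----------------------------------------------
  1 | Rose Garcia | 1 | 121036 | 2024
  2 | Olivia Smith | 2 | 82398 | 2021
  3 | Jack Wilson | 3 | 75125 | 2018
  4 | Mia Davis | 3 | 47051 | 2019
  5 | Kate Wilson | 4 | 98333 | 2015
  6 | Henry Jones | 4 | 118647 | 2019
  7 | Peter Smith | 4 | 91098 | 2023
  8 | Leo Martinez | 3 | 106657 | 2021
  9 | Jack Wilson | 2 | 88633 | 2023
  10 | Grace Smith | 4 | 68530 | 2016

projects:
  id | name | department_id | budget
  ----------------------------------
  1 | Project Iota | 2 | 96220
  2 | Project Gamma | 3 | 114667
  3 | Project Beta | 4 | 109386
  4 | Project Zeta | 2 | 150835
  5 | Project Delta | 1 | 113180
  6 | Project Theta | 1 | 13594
SELECT name, hire_year FROM employees WHERE hire_year >= (SELECT MAX(hire_year) FROM employees)

Execution result:
name | hire_year
Rose Garcia | 2024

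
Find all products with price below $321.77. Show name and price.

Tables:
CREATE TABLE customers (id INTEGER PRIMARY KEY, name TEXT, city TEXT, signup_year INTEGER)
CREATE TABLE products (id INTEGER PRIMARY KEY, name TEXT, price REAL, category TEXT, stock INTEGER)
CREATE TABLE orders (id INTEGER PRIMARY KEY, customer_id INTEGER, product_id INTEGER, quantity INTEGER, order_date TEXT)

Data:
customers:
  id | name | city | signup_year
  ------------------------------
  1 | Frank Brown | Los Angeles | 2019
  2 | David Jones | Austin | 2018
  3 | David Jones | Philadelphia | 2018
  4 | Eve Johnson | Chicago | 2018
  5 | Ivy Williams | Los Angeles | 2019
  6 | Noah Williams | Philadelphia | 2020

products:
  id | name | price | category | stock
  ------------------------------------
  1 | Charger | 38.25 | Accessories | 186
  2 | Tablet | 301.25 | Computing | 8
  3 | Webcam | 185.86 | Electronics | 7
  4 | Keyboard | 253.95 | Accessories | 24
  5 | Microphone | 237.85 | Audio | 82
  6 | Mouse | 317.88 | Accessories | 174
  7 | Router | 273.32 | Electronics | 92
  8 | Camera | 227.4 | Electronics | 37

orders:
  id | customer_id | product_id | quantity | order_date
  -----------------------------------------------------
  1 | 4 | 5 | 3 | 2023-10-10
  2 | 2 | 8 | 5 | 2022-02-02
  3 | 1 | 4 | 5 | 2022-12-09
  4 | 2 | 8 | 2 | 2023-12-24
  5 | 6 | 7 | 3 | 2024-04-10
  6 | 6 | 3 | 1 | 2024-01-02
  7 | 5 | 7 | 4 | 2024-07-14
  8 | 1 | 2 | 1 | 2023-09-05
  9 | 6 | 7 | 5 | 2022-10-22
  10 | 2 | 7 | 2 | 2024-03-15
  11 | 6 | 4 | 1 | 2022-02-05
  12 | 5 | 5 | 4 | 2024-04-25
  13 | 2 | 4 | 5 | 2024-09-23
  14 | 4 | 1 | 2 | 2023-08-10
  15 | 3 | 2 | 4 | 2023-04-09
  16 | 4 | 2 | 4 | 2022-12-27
SELECT name, price FROM products WHERE price < 321.77

Execution result:
name | price
Charger | 38.25
Tablet | 301.25
Webcam | 185.86
Keyboard | 253.95
Microphone | 237.85
Mouse | 317.88
Router | 273.32
Camera | 227.40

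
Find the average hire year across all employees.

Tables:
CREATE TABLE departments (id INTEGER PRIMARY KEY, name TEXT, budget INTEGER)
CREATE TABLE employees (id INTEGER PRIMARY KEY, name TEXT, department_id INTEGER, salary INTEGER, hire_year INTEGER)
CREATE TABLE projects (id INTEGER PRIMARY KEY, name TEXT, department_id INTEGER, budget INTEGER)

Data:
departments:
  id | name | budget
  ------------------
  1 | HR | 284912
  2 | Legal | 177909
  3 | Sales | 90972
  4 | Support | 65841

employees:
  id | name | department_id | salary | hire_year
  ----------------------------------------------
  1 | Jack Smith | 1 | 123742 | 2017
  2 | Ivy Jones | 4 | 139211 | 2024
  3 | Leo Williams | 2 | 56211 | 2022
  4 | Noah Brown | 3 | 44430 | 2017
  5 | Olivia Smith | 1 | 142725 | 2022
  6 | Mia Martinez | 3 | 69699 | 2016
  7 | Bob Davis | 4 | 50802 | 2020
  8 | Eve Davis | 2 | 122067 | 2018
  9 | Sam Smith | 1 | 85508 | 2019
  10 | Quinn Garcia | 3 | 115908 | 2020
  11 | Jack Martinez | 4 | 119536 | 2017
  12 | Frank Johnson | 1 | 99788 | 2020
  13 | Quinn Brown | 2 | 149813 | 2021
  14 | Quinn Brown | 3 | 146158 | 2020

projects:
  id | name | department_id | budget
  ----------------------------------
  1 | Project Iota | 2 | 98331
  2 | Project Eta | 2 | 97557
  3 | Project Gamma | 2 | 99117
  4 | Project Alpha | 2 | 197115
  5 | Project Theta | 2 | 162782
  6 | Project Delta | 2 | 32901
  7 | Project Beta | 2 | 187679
SELECT AVG(hire_year) FROM employees

Execution result:
2019.50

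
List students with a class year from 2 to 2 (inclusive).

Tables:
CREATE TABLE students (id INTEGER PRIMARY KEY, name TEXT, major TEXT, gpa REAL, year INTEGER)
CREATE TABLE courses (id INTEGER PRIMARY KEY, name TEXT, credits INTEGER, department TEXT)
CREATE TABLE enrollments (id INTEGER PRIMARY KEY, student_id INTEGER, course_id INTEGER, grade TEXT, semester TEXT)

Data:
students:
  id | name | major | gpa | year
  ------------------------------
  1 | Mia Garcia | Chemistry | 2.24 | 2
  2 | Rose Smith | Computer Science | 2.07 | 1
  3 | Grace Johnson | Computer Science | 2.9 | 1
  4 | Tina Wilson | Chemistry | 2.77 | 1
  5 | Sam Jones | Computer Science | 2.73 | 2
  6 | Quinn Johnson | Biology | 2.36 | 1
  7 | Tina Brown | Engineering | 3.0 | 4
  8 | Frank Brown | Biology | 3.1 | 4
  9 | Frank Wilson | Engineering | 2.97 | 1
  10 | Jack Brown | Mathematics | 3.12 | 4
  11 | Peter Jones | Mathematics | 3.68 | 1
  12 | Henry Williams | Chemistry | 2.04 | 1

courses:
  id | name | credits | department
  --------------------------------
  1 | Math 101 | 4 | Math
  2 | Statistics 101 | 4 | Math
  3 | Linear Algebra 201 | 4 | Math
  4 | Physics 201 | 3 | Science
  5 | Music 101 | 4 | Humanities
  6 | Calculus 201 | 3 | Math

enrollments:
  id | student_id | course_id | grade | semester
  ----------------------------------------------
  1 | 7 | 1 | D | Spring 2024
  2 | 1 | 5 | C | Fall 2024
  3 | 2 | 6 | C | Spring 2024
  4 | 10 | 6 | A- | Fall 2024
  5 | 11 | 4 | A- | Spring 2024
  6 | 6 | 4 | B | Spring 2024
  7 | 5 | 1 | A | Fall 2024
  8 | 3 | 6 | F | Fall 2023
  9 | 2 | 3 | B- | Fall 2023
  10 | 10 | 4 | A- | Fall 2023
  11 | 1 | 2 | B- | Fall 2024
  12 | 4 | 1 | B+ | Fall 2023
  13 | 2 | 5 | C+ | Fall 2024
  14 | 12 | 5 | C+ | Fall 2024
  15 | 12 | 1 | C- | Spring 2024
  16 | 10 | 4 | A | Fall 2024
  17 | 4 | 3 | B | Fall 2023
SELECT name, year FROM students WHERE year BETWEEN 2 AND 2

Execution result:
name | year
Mia Garcia | 2
Sam Jones | 2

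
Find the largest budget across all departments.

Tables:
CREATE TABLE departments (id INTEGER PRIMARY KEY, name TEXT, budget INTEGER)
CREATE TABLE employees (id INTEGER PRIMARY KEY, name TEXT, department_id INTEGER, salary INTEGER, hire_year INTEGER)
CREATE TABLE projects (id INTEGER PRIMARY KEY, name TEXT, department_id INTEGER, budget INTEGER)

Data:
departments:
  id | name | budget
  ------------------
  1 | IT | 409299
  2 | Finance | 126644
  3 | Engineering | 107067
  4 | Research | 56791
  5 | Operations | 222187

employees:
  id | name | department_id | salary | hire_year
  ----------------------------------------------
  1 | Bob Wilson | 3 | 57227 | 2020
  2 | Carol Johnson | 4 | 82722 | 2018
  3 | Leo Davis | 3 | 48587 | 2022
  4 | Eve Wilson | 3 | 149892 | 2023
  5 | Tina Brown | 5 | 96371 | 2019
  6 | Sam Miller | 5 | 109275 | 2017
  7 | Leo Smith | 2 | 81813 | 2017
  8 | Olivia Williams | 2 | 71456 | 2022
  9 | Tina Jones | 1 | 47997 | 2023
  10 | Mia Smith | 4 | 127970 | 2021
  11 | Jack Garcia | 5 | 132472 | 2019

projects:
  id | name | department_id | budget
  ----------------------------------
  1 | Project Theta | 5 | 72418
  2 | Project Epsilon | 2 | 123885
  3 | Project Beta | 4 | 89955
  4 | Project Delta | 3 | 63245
SELECT MAX(budget) FROM departments

Execution result:
409299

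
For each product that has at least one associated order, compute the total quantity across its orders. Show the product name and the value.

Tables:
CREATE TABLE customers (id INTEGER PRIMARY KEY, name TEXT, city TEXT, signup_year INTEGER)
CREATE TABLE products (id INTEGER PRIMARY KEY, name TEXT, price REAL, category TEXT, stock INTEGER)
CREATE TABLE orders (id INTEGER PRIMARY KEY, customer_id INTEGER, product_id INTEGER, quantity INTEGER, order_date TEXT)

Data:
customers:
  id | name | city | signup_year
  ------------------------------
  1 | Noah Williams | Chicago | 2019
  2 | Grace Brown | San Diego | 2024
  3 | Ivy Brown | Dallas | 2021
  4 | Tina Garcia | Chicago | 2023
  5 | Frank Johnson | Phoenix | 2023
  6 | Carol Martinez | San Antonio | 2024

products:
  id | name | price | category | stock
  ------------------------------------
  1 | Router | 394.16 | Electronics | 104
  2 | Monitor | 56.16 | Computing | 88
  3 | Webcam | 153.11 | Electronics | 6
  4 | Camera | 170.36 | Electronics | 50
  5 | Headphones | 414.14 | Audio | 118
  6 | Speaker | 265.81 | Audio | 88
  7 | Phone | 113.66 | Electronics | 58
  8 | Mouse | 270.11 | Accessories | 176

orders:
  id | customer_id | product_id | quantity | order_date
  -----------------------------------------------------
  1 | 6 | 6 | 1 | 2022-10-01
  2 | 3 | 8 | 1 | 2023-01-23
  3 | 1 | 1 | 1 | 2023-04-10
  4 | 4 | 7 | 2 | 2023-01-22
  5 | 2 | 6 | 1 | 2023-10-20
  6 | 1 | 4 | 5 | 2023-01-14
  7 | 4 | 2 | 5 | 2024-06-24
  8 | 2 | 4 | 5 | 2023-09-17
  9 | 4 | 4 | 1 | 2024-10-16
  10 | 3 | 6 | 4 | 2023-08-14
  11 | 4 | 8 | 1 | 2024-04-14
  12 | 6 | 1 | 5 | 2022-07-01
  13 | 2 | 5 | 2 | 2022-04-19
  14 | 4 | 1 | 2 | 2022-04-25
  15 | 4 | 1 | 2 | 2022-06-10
SELECT p.name, SUM(c.quantity) AS sum_quantity FROM orders c JOIN products p ON c.product_id = p.id GROUP BY p.id, p.name

Execution result:
name | sum_quantity
Router | 10
Monitor | 5
Camera | 11
Headphones | 2
Speaker | 6
Phone | 2
Mouse | 2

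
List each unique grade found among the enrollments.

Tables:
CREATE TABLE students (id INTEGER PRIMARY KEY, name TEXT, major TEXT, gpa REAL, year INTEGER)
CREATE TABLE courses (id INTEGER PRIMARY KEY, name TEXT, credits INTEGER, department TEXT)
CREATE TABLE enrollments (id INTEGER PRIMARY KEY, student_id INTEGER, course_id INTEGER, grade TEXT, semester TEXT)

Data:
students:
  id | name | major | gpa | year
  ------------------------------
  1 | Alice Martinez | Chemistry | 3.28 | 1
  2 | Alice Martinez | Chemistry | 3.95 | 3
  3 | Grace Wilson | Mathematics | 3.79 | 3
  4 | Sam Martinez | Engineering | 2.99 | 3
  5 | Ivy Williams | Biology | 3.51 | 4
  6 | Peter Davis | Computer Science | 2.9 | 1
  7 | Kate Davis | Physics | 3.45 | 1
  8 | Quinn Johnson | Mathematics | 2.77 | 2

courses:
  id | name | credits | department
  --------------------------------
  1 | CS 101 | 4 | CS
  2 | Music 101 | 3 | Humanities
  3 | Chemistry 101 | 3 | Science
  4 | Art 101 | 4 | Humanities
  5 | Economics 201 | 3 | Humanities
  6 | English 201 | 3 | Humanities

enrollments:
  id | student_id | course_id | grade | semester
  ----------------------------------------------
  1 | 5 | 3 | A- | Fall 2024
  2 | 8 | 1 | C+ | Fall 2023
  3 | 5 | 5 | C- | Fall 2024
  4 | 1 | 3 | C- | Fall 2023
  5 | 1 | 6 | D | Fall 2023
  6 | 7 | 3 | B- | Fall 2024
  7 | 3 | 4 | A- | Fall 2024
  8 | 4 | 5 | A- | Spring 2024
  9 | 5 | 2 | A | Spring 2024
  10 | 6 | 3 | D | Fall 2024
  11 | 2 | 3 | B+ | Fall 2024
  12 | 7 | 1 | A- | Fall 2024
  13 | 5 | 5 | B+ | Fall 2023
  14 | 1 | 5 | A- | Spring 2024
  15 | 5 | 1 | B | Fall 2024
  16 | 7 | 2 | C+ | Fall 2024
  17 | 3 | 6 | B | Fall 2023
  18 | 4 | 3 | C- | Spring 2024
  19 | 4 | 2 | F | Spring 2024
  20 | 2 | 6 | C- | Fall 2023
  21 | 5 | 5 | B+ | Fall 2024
SELECT DISTINCT grade FROM enrollments

Execution result:
grade
A-
C+
C-
D
B-
A
B+
B
F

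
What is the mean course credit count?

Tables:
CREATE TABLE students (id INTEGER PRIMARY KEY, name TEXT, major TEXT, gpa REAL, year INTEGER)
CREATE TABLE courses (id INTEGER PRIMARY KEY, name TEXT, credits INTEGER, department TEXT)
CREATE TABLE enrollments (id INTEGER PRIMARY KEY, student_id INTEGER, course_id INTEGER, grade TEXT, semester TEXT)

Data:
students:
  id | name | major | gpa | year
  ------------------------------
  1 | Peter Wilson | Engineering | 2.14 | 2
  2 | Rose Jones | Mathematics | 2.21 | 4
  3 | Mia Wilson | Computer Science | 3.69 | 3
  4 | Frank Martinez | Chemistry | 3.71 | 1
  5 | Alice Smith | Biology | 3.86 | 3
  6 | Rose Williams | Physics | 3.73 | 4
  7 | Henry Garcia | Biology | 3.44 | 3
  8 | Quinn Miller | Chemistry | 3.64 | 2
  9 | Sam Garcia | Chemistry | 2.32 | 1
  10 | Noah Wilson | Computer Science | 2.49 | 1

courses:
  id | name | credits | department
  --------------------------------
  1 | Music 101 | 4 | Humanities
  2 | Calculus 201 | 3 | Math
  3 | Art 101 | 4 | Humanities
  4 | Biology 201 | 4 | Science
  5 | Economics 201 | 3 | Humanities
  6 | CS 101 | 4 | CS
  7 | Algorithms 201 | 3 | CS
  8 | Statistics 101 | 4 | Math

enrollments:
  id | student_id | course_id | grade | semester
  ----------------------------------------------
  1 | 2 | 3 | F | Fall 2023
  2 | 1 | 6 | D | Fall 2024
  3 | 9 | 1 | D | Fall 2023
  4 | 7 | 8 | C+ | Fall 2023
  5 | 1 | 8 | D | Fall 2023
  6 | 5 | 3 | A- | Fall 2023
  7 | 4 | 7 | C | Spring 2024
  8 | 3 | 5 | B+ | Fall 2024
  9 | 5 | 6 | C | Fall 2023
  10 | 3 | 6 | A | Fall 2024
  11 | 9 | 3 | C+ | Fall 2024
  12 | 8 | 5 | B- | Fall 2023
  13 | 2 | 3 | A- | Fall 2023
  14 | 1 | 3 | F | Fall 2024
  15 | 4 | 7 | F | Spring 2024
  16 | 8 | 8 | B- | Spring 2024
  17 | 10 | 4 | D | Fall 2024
SELECT AVG(credits) FROM courses

Execution result:
3.63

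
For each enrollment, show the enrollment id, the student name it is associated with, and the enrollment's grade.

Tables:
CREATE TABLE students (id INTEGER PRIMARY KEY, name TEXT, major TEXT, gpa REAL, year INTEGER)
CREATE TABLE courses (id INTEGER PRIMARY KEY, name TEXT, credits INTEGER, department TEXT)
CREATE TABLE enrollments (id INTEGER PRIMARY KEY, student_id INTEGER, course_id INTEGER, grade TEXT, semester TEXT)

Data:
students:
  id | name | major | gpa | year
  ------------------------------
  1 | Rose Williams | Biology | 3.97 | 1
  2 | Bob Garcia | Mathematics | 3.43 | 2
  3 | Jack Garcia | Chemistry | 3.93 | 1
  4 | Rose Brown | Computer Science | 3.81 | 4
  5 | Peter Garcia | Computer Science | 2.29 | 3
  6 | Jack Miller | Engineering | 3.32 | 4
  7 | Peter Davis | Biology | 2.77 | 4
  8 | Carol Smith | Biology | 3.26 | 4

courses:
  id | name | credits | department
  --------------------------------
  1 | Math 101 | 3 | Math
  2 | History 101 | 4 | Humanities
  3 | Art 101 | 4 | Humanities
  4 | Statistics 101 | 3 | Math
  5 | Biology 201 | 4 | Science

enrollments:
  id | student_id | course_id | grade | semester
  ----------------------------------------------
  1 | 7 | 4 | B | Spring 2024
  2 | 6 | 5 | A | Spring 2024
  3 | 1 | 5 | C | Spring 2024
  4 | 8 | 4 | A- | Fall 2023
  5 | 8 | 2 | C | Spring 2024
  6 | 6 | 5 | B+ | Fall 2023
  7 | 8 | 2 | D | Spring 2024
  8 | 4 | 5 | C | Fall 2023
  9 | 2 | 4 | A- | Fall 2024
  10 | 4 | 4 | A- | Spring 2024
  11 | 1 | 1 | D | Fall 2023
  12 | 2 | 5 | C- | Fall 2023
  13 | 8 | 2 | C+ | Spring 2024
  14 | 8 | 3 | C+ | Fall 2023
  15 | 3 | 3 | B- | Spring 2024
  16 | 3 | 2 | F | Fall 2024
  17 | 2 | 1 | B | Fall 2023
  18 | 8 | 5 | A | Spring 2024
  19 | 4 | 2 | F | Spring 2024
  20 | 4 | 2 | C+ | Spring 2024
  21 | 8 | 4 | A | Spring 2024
SELECT c.id, p.name AS student, c.grade FROM enrollments c JOIN students p ON c.student_id = p.id

Execution result:
id | student | grade
1 | Peter Davis | B
2 | Jack Miller | A
3 | Rose Williams | C
4 | Carol Smith | A-
5 | Carol Smith | C
6 | Jack Miller | B+
7 | Carol Smith | D
8 | Rose Brown | C
9 | Bob Garcia | A-
10 | Rose Brown | A-
11 | Rose Williams | D
12 | Bob Garcia | C-
13 | Carol Smith | C+
14 | Carol Smith | C+
15 | Jack Garcia | B-
16 | Jack Garcia | F
17 | Bob Garcia | B
18 | Carol Smith | A
19 | Rose Brown | F
20 | Rose Brown | C+
21 | Carol Smith | A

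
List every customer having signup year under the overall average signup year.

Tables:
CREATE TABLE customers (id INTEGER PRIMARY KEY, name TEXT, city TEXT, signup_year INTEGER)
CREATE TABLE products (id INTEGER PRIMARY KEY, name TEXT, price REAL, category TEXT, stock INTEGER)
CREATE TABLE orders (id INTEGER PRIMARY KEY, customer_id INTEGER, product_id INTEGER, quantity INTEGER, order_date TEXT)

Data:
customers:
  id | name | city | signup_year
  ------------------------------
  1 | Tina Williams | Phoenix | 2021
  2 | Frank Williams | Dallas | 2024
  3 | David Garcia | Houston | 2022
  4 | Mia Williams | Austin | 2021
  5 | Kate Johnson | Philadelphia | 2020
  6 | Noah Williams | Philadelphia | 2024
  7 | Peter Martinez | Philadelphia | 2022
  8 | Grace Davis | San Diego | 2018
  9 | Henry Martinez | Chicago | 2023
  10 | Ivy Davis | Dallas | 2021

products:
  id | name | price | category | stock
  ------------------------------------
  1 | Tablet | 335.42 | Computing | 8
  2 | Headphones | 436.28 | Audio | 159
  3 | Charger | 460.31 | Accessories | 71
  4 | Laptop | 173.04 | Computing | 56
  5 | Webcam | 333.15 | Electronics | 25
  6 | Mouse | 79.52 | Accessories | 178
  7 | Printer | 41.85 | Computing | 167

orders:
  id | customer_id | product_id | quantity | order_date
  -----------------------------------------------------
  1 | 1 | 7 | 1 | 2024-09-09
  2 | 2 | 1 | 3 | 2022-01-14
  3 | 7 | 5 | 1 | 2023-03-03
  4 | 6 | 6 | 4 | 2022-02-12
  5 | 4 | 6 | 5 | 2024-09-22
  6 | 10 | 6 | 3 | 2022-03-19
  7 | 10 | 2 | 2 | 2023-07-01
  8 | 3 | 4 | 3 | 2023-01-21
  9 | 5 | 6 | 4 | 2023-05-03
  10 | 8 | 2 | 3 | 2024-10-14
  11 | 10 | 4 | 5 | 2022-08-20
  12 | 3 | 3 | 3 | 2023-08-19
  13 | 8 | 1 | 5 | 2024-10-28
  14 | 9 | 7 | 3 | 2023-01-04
SELECT name, signup_year FROM customers WHERE signup_year < (SELECT AVG(signup_year) FROM customers)

Execution result:
name | signup_year
Tina Williams | 2021
Mia Williams | 2021
Kate Johnson | 2020
Grace Davis | 2018
Ivy Davis | 2021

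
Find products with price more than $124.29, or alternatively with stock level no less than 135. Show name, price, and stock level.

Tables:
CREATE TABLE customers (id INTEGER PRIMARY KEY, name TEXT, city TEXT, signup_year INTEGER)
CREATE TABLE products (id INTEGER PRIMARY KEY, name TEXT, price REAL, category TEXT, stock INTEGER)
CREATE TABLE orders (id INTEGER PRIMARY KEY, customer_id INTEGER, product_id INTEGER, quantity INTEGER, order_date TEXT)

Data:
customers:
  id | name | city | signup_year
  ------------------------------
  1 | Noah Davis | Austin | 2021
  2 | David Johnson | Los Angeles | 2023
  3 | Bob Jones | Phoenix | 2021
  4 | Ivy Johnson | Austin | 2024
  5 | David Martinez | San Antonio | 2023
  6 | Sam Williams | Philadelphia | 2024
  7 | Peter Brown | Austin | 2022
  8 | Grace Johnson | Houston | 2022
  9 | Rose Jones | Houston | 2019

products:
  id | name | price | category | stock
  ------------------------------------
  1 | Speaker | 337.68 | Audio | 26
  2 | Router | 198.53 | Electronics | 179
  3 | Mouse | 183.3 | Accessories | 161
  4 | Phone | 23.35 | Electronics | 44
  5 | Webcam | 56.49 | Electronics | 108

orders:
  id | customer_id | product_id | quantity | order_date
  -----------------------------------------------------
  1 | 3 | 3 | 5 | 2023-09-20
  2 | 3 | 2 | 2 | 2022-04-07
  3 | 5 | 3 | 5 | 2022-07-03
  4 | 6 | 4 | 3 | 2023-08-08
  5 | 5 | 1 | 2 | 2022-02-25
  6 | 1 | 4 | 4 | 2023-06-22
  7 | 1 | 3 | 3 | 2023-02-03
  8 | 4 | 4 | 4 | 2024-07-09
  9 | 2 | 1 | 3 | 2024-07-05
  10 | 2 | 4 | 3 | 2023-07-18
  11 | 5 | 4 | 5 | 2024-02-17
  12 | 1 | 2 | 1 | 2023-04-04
SELECT name, price, stock FROM products WHERE price > 124.29 OR stock >= 135

Execution result:
name | price | stock
Speaker | 337.68 | 26
Router | 198.53 | 179
Mouse | 183.30 | 161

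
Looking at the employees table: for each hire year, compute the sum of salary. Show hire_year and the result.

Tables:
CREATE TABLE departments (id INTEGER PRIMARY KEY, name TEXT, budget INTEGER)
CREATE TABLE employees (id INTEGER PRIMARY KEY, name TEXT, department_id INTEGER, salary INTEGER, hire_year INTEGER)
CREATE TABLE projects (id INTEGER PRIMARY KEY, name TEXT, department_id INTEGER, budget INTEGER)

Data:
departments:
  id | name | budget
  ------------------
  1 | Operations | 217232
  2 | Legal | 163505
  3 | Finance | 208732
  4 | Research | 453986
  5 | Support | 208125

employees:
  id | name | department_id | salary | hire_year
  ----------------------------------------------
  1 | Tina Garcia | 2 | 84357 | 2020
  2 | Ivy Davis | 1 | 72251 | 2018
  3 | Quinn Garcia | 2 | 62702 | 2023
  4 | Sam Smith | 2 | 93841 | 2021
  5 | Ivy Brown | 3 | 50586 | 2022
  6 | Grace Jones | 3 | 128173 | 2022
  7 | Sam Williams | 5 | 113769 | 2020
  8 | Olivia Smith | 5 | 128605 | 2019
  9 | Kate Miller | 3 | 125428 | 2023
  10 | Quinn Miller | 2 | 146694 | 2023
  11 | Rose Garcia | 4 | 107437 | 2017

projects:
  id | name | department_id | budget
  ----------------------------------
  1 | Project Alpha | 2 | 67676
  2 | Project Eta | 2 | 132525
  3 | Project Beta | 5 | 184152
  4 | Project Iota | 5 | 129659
SELECT hire_year, SUM(salary) AS sum_salary FROM employees GROUP BY hire_year

Execution result:
hire_year | sum_salary
2017 | 107437
2018 | 72251
2019 | 128605
2020 | 198126
2021 | 93841
2022 | 178759
2023 | 334824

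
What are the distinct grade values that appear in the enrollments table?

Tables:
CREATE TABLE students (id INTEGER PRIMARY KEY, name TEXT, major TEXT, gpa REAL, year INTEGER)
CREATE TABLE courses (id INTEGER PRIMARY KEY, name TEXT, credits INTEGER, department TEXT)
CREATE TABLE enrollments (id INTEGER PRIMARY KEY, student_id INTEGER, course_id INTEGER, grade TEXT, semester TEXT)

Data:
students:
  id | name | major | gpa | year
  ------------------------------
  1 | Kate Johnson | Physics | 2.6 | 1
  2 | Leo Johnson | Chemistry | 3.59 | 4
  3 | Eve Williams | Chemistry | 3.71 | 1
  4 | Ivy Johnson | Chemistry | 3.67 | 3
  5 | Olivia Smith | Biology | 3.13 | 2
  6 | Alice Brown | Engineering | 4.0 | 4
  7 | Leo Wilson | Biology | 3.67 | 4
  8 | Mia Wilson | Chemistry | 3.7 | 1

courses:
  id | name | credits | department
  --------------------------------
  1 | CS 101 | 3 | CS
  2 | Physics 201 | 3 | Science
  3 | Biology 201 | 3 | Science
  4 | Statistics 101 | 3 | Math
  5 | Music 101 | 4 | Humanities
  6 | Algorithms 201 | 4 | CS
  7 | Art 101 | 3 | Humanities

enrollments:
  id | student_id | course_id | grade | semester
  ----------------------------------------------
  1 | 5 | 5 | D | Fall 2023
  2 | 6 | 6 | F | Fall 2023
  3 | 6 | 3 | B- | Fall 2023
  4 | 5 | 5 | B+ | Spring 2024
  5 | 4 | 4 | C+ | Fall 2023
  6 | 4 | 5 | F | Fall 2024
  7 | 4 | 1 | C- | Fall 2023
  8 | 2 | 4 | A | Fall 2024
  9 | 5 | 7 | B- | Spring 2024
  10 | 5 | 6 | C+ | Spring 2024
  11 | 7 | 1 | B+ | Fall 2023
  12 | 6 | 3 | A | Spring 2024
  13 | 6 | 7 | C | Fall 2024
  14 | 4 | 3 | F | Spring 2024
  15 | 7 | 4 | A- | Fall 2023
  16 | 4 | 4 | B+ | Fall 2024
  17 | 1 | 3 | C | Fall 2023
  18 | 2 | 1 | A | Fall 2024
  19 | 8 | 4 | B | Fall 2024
SELECT DISTINCT grade FROM enrollments

Execution result:
grade
D
F
B-
B+
C+
C-
A
C
A-
B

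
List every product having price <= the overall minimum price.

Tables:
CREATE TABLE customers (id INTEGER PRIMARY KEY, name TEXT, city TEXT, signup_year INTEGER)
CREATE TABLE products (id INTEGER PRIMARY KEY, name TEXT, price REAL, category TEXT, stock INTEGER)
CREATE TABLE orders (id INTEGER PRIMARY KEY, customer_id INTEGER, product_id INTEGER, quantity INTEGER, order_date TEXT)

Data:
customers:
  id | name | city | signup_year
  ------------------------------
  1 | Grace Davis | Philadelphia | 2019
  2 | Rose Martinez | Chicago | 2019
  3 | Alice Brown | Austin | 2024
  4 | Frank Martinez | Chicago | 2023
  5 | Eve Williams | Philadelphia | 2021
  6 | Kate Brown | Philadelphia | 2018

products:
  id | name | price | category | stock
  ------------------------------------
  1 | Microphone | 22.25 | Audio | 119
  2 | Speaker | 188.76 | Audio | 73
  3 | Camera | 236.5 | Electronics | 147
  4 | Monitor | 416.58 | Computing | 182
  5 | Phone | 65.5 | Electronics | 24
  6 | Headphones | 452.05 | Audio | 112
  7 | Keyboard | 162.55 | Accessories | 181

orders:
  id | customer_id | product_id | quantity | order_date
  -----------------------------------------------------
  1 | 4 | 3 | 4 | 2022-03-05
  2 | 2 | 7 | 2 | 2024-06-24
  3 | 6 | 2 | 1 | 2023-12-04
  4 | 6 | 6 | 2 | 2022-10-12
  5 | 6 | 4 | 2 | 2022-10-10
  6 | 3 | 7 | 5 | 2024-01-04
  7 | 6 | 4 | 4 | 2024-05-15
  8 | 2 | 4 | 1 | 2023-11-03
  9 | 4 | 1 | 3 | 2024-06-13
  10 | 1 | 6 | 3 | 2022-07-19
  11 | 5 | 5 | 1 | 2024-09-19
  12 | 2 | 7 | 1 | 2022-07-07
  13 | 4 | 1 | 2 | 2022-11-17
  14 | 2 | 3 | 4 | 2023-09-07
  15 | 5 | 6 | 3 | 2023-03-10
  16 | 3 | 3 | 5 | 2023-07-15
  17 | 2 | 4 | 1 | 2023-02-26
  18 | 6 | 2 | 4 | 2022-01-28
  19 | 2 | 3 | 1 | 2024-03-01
SELECT name, price FROM products WHERE price <= (SELECT MIN(price) FROM products)

Execution result:
name | price
Microphone | 22.25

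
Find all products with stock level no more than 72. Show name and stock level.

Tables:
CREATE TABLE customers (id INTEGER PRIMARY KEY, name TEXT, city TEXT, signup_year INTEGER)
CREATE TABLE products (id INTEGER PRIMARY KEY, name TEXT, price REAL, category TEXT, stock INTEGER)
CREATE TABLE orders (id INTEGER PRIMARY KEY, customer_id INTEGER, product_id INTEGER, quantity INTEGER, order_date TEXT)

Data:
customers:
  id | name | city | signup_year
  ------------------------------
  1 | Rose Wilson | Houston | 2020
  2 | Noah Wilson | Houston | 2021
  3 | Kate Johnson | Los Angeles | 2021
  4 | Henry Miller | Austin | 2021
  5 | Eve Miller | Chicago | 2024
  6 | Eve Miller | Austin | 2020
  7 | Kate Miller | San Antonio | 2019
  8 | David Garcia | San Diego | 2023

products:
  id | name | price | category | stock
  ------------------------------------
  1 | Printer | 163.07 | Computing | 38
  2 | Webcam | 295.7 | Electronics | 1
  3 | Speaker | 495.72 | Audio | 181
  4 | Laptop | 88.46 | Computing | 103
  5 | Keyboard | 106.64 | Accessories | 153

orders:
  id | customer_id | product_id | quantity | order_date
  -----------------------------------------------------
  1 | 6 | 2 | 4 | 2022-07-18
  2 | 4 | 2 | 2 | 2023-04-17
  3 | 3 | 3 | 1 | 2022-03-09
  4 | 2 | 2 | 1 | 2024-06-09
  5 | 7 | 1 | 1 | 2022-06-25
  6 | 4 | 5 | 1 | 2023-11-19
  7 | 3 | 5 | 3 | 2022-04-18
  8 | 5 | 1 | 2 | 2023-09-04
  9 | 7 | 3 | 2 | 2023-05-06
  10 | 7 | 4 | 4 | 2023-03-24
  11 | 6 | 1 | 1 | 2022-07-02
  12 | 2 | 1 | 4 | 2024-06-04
SELECT name, stock FROM products WHERE stock <= 72

Execution result:
name | stock
Printer | 38
Webcam | 1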